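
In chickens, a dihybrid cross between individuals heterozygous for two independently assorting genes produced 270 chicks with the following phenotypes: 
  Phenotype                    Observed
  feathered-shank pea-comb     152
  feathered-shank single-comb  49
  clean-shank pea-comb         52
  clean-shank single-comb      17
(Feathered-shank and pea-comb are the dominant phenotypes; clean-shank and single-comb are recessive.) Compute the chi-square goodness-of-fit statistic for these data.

A dihybrid F₂ with independent assortment and complete dominance at both loci gives a 9:3:3:1 phenotypic ratio.
The 9:3:3:1 ratio has 16 parts, so with N = 270 the expected counts are:
  feathered-shank pea-comb: 270 × 9/16 = 151.875
  feathered-shank single-comb: 270 × 3/16 = 50.625
  clean-shank pea-comb: 270 × 3/16 = 50.625
  clean-shank single-comb: 270 × 1/16 = 16.875
χ² = Σ (O − E)² / E
  feathered-shank pea-comb: (152 − 151.875)² / 151.875 = 0.0001
  feathered-shank single-comb: (49 − 50.625)² / 50.625 = 0.0522
  clean-shank pea-comb: (52 − 50.625)² / 50.625 = 0.0373
  clean-shank single-comb: (17 − 16.875)² / 16.875 = 0.0009
χ² = 0.0001 + 0.0522 + 0.0373 + 0.0009 = 0.0905 ≈ 0.091

0.091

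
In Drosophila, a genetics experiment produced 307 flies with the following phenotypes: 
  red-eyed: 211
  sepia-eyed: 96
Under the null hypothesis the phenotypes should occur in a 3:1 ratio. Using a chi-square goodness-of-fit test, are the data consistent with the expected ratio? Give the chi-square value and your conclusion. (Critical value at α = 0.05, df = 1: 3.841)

Expected counts for N = 307 under a 3:1 ratio (total parts = 4):
  red-eyed: 307 × 3/4 = 230.25
  sepia-eyed: 307 × 1/4 = 76.75
χ² = Σ (O − E)² / E
  red-eyed: (211 − 230.25)² / 230.25 = 1.6094
  sepia-eyed: (96 − 76.75)² / 76.75 = 4.8282
χ² = 1.6094 + 4.8282 = 6.4376 ≈ 6.438
Degrees of freedom = 2 − 1 = 1; critical value at α = 0.05 is 3.841.
Since 6.438 > 3.841, we reject the null hypothesis — the data do not fit the 3:1 ratio.

6.438; not consistent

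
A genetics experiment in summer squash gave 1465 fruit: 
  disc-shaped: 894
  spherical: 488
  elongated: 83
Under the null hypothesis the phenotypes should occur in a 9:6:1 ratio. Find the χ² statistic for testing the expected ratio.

Under the 9:6:1 hypothesis (Σ ratio = 16, N = 1465):
  disc-shaped: 1465 × 9/16 = 824.0625
  spherical: 1465 × 6/16 = 549.375
  elongated: 1465 × 1/16 = 91.5625
χ² = Σ (O − E)² / E
  disc-shaped: (894 − 824.0625)² / 824.0625 = 5.9355
  spherical: (488 − 549.375)² / 549.375 = 6.8567
  elongated: (83 − 91.5625)² / 91.5625 = 0.8007
χ² = 5.9355 + 6.8567 + 0.8007 = 13.5929 ≈ 13.593

13.593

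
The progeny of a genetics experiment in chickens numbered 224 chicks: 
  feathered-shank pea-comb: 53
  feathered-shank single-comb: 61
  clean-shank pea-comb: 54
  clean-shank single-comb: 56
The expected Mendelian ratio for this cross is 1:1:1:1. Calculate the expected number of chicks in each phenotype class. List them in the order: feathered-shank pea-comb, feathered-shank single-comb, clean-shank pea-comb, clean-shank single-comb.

56, 56, 56, 56

Total ratio parts = 4. Expected numbers out of 224:
  feathered-shank pea-comb: 224 × 1/4 = 56
  feathered-shank single-comb: 224 × 1/4 = 56
  clean-shank pea-comb: 224 × 1/4 = 56
  clean-shank single-comb: 224 × 1/4 = 56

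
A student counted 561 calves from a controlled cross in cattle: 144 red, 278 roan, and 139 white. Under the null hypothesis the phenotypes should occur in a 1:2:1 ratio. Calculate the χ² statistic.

Under the 1:2:1 hypothesis (Σ ratio = 4, N = 561):
  red: 561 × 1/4 = 140.25
  roan: 561 × 2/4 = 280.5
  white: 561 × 1/4 = 140.25
χ² = Σ (O − E)² / E
  red: (144 − 140.25)² / 140.25 = 0.1003
  roan: (278 − 280.5)² / 280.5 = 0.0223
  white: (139 − 140.25)² / 140.25 = 0.0111
χ² = 0.1003 + 0.0223 + 0.0111 = 0.1337 ≈ 0.134

0.134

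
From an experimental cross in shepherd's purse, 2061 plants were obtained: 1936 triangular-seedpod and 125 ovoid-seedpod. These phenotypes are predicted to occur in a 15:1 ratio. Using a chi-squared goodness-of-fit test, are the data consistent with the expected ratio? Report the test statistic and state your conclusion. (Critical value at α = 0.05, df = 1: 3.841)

0.120; consistent

Expected counts for N = 2061 under a 15:1 ratio (total parts = 16):
  triangular-seedpod: 2061 × 15/16 = 1932.1875
  ovoid-seedpod: 2061 × 1/16 = 128.8125
χ² = Σ (O − E)² / E
  triangular-seedpod: (1936 − 1932.1875)² / 1932.1875 = 0.0075
  ovoid-seedpod: (125 − 128.8125)² / 128.8125 = 0.1128
χ² = 0.0075 + 0.1128 = 0.1203 ≈ 0.120
Degrees of freedom = 2 − 1 = 1; critical value at α = 0.05 is 3.841.
Since 0.120 < 3.841, we fail to reject the null hypothesis — the data are consistent with the 15:1 ratio.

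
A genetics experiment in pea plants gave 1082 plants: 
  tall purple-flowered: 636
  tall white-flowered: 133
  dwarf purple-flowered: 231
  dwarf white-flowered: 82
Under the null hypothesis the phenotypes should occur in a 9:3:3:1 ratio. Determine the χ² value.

The 9:3:3:1 ratio has 16 parts, so with N = 1082 the expected counts are:
  tall purple-flowered: 1082 × 9/16 = 608.625
  tall white-flowered: 1082 × 3/16 = 202.875
  dwarf purple-flowered: 1082 × 3/16 = 202.875
  dwarf white-flowered: 1082 × 1/16 = 67.625
χ² = Σ (O − E)² / E
  tall purple-flowered: (636 − 608.625)² / 608.625 = 1.2313
  tall white-flowered: (133 − 202.875)² / 202.875 = 24.0666
  dwarf purple-flowered: (231 − 202.875)² / 202.875 = 3.8990
  dwarf white-flowered: (82 − 67.625)² / 67.625 = 3.0557
χ² = 1.2313 + 24.0666 + 3.8990 + 3.0557 = 32.2526 ≈ 32.253

32.253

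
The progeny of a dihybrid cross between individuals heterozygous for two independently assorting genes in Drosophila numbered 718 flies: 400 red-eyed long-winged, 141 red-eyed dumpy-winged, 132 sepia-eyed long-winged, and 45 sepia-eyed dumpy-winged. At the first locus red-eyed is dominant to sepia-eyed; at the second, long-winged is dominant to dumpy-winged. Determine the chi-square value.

A dihybrid F₂ with independent assortment and complete dominance at both loci gives a 9:3:3:1 phenotypic ratio.
Total ratio parts = 16. Expected numbers out of 718:
  red-eyed long-winged: 718 × 9/16 = 403.875
  red-eyed dumpy-winged: 718 × 3/16 = 134.625
  sepia-eyed long-winged: 718 × 3/16 = 134.625
  sepia-eyed dumpy-winged: 718 × 1/16 = 44.875
χ² = Σ (O − E)² / E
  red-eyed long-winged: (400 − 403.875)² / 403.875 = 0.0372
  red-eyed dumpy-winged: (141 − 134.625)² / 134.625 = 0.3019
  sepia-eyed long-winged: (132 − 134.625)² / 134.625 = 0.0512
  sepia-eyed dumpy-winged: (45 − 44.875)² / 44.875 = 0.0003
χ² = 0.0372 + 0.3019 + 0.0512 + 0.0003 = 0.3906 ≈ 0.391

0.391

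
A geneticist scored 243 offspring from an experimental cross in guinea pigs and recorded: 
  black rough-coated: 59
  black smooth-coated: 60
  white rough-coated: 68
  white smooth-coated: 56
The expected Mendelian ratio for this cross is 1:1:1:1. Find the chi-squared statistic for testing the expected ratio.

Total ratio parts = 4. Expected numbers out of 243:
  black rough-coated: 243 × 1/4 = 60.75
  black smooth-coated: 243 × 1/4 = 60.75
  white rough-coated: 243 × 1/4 = 60.75
  white smooth-coated: 243 × 1/4 = 60.75
χ² = Σ (O − E)² / E
  black rough-coated: (59 − 60.75)² / 60.75 = 0.0504
  black smooth-coated: (60 − 60.75)² / 60.75 = 0.0093
  white rough-coated: (68 − 60.75)² / 60.75 = 0.8652
  white smooth-coated: (56 − 60.75)² / 60.75 = 0.3714
χ² = 0.0504 + 0.0093 + 0.8652 + 0.3714 = 1.2963 ≈ 1.296

1.296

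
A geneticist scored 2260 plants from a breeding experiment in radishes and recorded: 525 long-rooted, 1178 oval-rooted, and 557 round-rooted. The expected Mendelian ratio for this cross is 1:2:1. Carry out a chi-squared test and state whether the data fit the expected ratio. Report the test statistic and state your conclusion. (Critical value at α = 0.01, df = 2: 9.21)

4.984; consistent

Expected counts for N = 2260 under a 1:2:1 ratio (total parts = 4):
  long-rooted: 2260 × 1/4 = 565
  oval-rooted: 2260 × 2/4 = 1130
  round-rooted: 2260 × 1/4 = 565
χ² = Σ (O − E)² / E
  long-rooted: (525 − 565)² / 565 = 2.8319
  oval-rooted: (1178 − 1130)² / 1130 = 2.0389
  round-rooted: (557 − 565)² / 565 = 0.1133
χ² = 2.8319 + 2.0389 + 0.1133 = 4.9841 ≈ 4.984
Degrees of freedom = 3 − 1 = 2; critical value at α = 0.01 is 9.21.
Since 4.984 < 9.21, we fail to reject the null hypothesis — the data are consistent with the 1:2:1 ratio.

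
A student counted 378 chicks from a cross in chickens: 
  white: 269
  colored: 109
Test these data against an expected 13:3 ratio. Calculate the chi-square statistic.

25.241

Total ratio parts = 16. Expected numbers out of 378:
  white: 378 × 13/16 = 307.125
  colored: 378 × 3/16 = 70.875
χ² = Σ (O − E)² / E
  white: (269 − 307.125)² / 307.125 = 4.7327
  colored: (109 − 70.875)² / 70.875 = 20.5082
χ² = 4.7327 + 20.5082 = 25.2409 ≈ 25.241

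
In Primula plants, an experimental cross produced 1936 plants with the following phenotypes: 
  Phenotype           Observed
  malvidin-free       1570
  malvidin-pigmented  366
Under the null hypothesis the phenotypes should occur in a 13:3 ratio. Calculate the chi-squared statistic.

0.031

The 13:3 ratio has 16 parts, so with N = 1936 the expected counts are:
  malvidin-free: 1936 × 13/16 = 1573
  malvidin-pigmented: 1936 × 3/16 = 363
χ² = Σ (O − E)² / E
  malvidin-free: (1570 − 1573)² / 1573 = 0.0057
  malvidin-pigmented: (366 − 363)² / 363 = 0.0248
χ² = 0.0057 + 0.0248 = 0.0305 ≈ 0.031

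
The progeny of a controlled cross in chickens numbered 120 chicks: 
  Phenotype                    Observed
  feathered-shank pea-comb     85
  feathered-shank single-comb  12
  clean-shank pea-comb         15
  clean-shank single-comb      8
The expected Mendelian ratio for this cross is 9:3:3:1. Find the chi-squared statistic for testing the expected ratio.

The 9:3:3:1 ratio has 16 parts, so with N = 120 the expected counts are:
  feathered-shank pea-comb: 120 × 9/16 = 67.5
  feathered-shank single-comb: 120 × 3/16 = 22.5
  clean-shank pea-comb: 120 × 3/16 = 22.5
  clean-shank single-comb: 120 × 1/16 = 7.5
χ² = Σ (O − E)² / E
  feathered-shank pea-comb: (85 − 67.5)² / 67.5 = 4.5370
  feathered-shank single-comb: (12 − 22.5)² / 22.5 = 4.9000
  clean-shank pea-comb: (15 − 22.5)² / 22.5 = 2.5000
  clean-shank single-comb: (8 − 7.5)² / 7.5 = 0.0333
χ² = 4.5370 + 4.9000 + 2.5000 + 0.0333 = 11.9703 ≈ 11.970

11.970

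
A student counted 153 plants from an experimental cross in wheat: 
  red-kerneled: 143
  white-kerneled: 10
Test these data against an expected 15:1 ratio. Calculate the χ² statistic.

The 15:1 ratio has 16 parts, so with N = 153 the expected counts are:
  red-kerneled: 153 × 15/16 = 143.4375
  white-kerneled: 153 × 1/16 = 9.5625
χ² = Σ (O − E)² / E
  red-kerneled: (143 − 143.4375)² / 143.4375 = 0.0013
  white-kerneled: (10 − 9.5625)² / 9.5625 = 0.0200
χ² = 0.0013 + 0.0200 = 0.0213 ≈ 0.021

0.021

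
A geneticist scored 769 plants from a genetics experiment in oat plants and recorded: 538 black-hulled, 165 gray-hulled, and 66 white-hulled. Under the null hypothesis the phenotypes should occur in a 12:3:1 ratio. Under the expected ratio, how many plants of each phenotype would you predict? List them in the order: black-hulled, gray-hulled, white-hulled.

576.75, 144.1875, 48.0625

Under the 12:3:1 hypothesis (Σ ratio = 16, N = 769):
  black-hulled: 769 × 12/16 = 576.75
  gray-hulled: 769 × 3/16 = 144.1875
  white-hulled: 769 × 1/16 = 48.0625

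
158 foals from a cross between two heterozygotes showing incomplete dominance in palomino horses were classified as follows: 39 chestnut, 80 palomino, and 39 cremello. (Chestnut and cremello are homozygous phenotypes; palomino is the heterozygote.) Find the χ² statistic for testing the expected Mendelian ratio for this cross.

With incomplete dominance, a heterozygote × heterozygote cross gives a 1:2:1 phenotypic ratio.
Under the 1:2:1 hypothesis (Σ ratio = 4, N = 158):
  chestnut: 158 × 1/4 = 39.5
  palomino: 158 × 2/4 = 79
  cremello: 158 × 1/4 = 39.5
χ² = Σ (O − E)² / E
  chestnut: (39 − 39.5)² / 39.5 = 0.0063
  palomino: (80 − 79)² / 79 = 0.0127
  cremello: (39 − 39.5)² / 39.5 = 0.0063
χ² = 0.0063 + 0.0127 + 0.0063 = 0.0253 ≈ 0.025

0.025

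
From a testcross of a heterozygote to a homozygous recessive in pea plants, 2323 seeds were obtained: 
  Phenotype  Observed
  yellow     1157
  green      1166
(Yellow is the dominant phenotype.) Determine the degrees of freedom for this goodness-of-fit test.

A testcross of a heterozygote (Aa × aa) gives a 1:1 phenotypic ratio.
A goodness-of-fit test with 2 phenotype classes has df = 2 − 1 = 1.

1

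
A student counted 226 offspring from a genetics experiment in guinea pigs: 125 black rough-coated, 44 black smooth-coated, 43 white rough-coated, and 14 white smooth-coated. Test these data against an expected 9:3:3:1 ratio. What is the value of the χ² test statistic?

Expected counts for N = 226 under a 9:3:3:1 ratio (total parts = 16):
  black rough-coated: 226 × 9/16 = 127.125
  black smooth-coated: 226 × 3/16 = 42.375
  white rough-coated: 226 × 3/16 = 42.375
  white smooth-coated: 226 × 1/16 = 14.125
χ² = Σ (O − E)² / E
  black rough-coated: (125 − 127.125)² / 127.125 = 0.0355
  black smooth-coated: (44 − 42.375)² / 42.375 = 0.0623
  white rough-coated: (43 − 42.375)² / 42.375 = 0.0092
  white smooth-coated: (14 − 14.125)² / 14.125 = 0.0011
χ² = 0.0355 + 0.0623 + 0.0092 + 0.0011 = 0.1081 ≈ 0.108

0.108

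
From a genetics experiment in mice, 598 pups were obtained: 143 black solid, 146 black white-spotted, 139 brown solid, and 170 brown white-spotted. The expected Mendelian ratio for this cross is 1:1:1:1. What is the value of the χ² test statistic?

3.913

Total ratio parts = 4. Expected numbers out of 598:
  black solid: 598 × 1/4 = 149.5
  black white-spotted: 598 × 1/4 = 149.5
  brown solid: 598 × 1/4 = 149.5
  brown white-spotted: 598 × 1/4 = 149.5
χ² = Σ (O − E)² / E
  black solid: (143 − 149.5)² / 149.5 = 0.2826
  black white-spotted: (146 − 149.5)² / 149.5 = 0.0819
  brown solid: (139 − 149.5)² / 149.5 = 0.7375
  brown white-spotted: (170 − 149.5)² / 149.5 = 2.8110
χ² = 0.2826 + 0.0819 + 0.7375 + 2.8110 = 3.913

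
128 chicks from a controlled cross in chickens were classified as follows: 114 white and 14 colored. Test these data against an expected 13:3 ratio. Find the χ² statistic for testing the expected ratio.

Under the 13:3 hypothesis (Σ ratio = 16, N = 128):
  white: 128 × 13/16 = 104
  colored: 128 × 3/16 = 24
χ² = Σ (O − E)² / E
  white: (114 − 104)² / 104 = 0.9615
  colored: (14 − 24)² / 24 = 4.1667
χ² = 0.9615 + 4.1667 = 5.1282 ≈ 5.128

5.128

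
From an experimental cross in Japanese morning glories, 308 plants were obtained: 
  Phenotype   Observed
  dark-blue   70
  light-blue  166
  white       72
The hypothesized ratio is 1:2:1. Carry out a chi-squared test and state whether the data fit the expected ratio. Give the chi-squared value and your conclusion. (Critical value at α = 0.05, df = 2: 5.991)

1.896; consistent

Total ratio parts = 4. Expected numbers out of 308:
  dark-blue: 308 × 1/4 = 77
  light-blue: 308 × 2/4 = 154
  white: 308 × 1/4 = 77
χ² = Σ (O − E)² / E
  dark-blue: (70 − 77)² / 77 = 0.6364
  light-blue: (166 − 154)² / 154 = 0.9351
  white: (72 − 77)² / 77 = 0.3247
χ² = 0.6364 + 0.9351 + 0.3247 = 1.8962 ≈ 1.896
Degrees of freedom = 3 − 1 = 2; critical value at α = 0.05 is 5.991.
Since 1.896 < 5.991, we fail to reject the null hypothesis — the data are consistent with the 1:2:1 ratio.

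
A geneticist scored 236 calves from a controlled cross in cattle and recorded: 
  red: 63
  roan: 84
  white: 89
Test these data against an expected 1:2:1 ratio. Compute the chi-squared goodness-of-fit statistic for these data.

Expected counts for N = 236 under a 1:2:1 ratio (total parts = 4):
  red: 236 × 1/4 = 59
  roan: 236 × 2/4 = 118
  white: 236 × 1/4 = 59
χ² = Σ (O − E)² / E
  red: (63 − 59)² / 59 = 0.2712
  roan: (84 − 118)² / 118 = 9.7966
  white: (89 − 59)² / 59 = 15.2542
χ² = 0.2712 + 9.7966 + 15.2542 = 25.322

25.322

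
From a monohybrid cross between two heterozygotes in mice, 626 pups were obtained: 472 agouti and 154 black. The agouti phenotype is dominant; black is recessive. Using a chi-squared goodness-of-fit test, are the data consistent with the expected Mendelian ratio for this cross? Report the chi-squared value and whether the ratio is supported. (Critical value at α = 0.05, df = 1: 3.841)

For a monohybrid cross between heterozygotes with complete dominance, the expected phenotypic ratio is 3:1.
Total ratio parts = 4. Expected numbers out of 626:
  agouti: 626 × 3/4 = 469.5
  black: 626 × 1/4 = 156.5
χ² = Σ (O − E)² / E
  agouti: (472 − 469.5)² / 469.5 = 0.0133
  black: (154 − 156.5)² / 156.5 = 0.0399
χ² = 0.0133 + 0.0399 = 0.0532 ≈ 0.053
Degrees of freedom = 2 − 1 = 1; critical value at α = 0.05 is 3.841.
Since 0.053 < 3.841, we fail to reject the null hypothesis — the data are consistent with the 3:1 ratio.

0.053; consistent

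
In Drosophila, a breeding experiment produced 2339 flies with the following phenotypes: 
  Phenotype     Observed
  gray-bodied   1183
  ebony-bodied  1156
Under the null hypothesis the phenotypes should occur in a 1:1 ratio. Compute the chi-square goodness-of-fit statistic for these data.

0.312

Total ratio parts = 2. Expected numbers out of 2339:
  gray-bodied: 2339 × 1/2 = 1169.5
  ebony-bodied: 2339 × 1/2 = 1169.5
χ² = Σ (O − E)² / E
  gray-bodied: (1183 − 1169.5)² / 1169.5 = 0.1558
  ebony-bodied: (1156 − 1169.5)² / 1169.5 = 0.1558
χ² = 0.1558 + 0.1558 = 0.3116 ≈ 0.312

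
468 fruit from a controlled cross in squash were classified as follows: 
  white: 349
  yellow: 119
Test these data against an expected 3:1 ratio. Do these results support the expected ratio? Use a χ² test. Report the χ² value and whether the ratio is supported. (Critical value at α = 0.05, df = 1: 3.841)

0.046; consistent

Expected counts for N = 468 under a 3:1 ratio (total parts = 4):
  white: 468 × 3/4 = 351
  yellow: 468 × 1/4 = 117
χ² = Σ (O − E)² / E
  white: (349 − 351)² / 351 = 0.0114
  yellow: (119 − 117)² / 117 = 0.0342
χ² = 0.0114 + 0.0342 = 0.0456 ≈ 0.046
Degrees of freedom = 2 − 1 = 1; critical value at α = 0.05 is 3.841.
Since 0.046 < 3.841, we fail to reject the null hypothesis — the data are consistent with the 3:1 ratio.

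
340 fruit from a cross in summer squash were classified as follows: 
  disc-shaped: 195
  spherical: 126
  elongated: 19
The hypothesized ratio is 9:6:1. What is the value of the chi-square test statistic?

0.329

Under the 9:6:1 hypothesis (Σ ratio = 16, N = 340):
  disc-shaped: 340 × 9/16 = 191.25
  spherical: 340 × 6/16 = 127.5
  elongated: 340 × 1/16 = 21.25
χ² = Σ (O − E)² / E
  disc-shaped: (195 − 191.25)² / 191.25 = 0.0735
  spherical: (126 − 127.5)² / 127.5 = 0.0176
  elongated: (19 − 21.25)² / 21.25 = 0.2382
χ² = 0.0735 + 0.0176 + 0.2382 = 0.3293 ≈ 0.329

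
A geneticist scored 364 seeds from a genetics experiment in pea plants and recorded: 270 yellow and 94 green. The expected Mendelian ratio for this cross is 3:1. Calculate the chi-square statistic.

The 3:1 ratio has 4 parts, so with N = 364 the expected counts are:
  yellow: 364 × 3/4 = 273
  green: 364 × 1/4 = 91
χ² = Σ (O − E)² / E
  yellow: (270 − 273)² / 273 = 0.0330
  green: (94 − 91)² / 91 = 0.0989
χ² = 0.0330 + 0.0989 = 0.1319 ≈ 0.132

0.132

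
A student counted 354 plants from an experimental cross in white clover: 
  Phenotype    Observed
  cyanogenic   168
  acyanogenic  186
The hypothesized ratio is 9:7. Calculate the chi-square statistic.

Expected counts for N = 354 under a 9:7 ratio (total parts = 16):
  cyanogenic: 354 × 9/16 = 199.125
  acyanogenic: 354 × 7/16 = 154.875
χ² = Σ (O − E)² / E
  cyanogenic: (168 − 199.125)² / 199.125 = 4.8651
  acyanogenic: (186 − 154.875)² / 154.875 = 6.2551
χ² = 4.8651 + 6.2551 = 11.1202 ≈ 11.120

11.120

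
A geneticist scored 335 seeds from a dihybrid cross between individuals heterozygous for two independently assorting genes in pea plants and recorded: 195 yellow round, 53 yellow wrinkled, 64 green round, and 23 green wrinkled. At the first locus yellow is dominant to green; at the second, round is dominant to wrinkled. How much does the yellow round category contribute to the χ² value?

A dihybrid F₂ with independent assortment and complete dominance at both loci gives a 9:3:3:1 phenotypic ratio.
The 9:3:3:1 ratio has 16 parts, so with N = 335 the expected counts are:
  yellow round: 335 × 9/16 = 188.4375
  yellow wrinkled: 335 × 3/16 = 62.8125
  green round: 335 × 3/16 = 62.8125
  green wrinkled: 335 × 1/16 = 20.9375
Contribution of yellow round: (195 − 188.4375)² / 188.4375 = 0.2285

0.229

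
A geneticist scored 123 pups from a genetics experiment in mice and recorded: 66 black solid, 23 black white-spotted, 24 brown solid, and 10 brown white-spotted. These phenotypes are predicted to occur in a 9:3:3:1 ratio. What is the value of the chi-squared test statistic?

Under the 9:3:3:1 hypothesis (Σ ratio = 16, N = 123):
  black solid: 123 × 9/16 = 69.1875
  black white-spotted: 123 × 3/16 = 23.0625
  brown solid: 123 × 3/16 = 23.0625
  brown white-spotted: 123 × 1/16 = 7.6875
χ² = Σ (O − E)² / E
  black solid: (66 − 69.1875)² / 69.1875 = 0.1468
  black white-spotted: (23 − 23.0625)² / 23.0625 = 0.0002
  brown solid: (24 − 23.0625)² / 23.0625 = 0.0381
  brown white-spotted: (10 − 7.6875)² / 7.6875 = 0.6956
χ² = 0.1468 + 0.0002 + 0.0381 + 0.6956 = 0.8807 ≈ 0.881

0.881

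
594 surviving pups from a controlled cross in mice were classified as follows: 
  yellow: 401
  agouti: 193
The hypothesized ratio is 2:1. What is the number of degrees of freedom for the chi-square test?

A goodness-of-fit test with 2 phenotype classes has df = 2 − 1 = 1.

1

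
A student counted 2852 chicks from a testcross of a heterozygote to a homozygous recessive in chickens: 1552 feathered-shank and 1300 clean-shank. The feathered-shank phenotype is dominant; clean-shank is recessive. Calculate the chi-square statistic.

A testcross of a heterozygote (Aa × aa) gives a 1:1 phenotypic ratio.
Under the 1:1 hypothesis (Σ ratio = 2, N = 2852):
  feathered-shank: 2852 × 1/2 = 1426
  clean-shank: 2852 × 1/2 = 1426
χ² = Σ (O − E)² / E
  feathered-shank: (1552 − 1426)² / 1426 = 11.1332
  clean-shank: (1300 − 1426)² / 1426 = 11.1332
χ² = 11.1332 + 11.1332 = 22.2664 ≈ 22.266

22.266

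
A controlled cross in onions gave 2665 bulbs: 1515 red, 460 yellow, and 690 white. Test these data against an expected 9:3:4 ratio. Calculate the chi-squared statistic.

4.168

The 9:3:4 ratio has 16 parts, so with N = 2665 the expected counts are:
  red: 2665 × 9/16 = 1499.0625
  yellow: 2665 × 3/16 = 499.6875
  white: 2665 × 4/16 = 666.25
χ² = Σ (O − E)² / E
  red: (1515 − 1499.0625)² / 1499.0625 = 0.1694
  yellow: (460 − 499.6875)² / 499.6875 = 3.1522
  white: (690 − 666.25)² / 666.25 = 0.8466
χ² = 0.1694 + 3.1522 + 0.8466 = 4.1682 ≈ 4.168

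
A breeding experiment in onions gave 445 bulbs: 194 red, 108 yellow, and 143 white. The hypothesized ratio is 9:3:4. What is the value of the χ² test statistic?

Total ratio parts = 16. Expected numbers out of 445:
  red: 445 × 9/16 = 250.3125
  yellow: 445 × 3/16 = 83.4375
  white: 445 × 4/16 = 111.25
χ² = Σ (O − E)² / E
  red: (194 − 250.3125)² / 250.3125 = 12.6686
  yellow: (108 − 83.4375)² / 83.4375 = 7.2308
  white: (143 − 111.25)² / 111.25 = 9.0612
χ² = 12.6686 + 7.2308 + 9.0612 = 28.9606 ≈ 28.961

28.961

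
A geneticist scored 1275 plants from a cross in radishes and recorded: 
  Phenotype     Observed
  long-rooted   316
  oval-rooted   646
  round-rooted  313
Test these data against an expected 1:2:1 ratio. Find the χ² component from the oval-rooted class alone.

Total ratio parts = 4. Expected numbers out of 1275:
  long-rooted: 1275 × 1/4 = 318.75
  oval-rooted: 1275 × 2/4 = 637.5
  round-rooted: 1275 × 1/4 = 318.75
Contribution of oval-rooted: (646 − 637.5)² / 637.5 = 0.1133

0.113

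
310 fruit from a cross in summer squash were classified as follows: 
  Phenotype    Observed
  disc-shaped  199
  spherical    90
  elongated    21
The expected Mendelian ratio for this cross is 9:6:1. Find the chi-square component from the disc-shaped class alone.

Expected counts for N = 310 under a 9:6:1 ratio (total parts = 16):
  disc-shaped: 310 × 9/16 = 174.375
  spherical: 310 × 6/16 = 116.25
  elongated: 310 × 1/16 = 19.375
Contribution of disc-shaped: (199 − 174.375)² / 174.375 = 3.4775

3.478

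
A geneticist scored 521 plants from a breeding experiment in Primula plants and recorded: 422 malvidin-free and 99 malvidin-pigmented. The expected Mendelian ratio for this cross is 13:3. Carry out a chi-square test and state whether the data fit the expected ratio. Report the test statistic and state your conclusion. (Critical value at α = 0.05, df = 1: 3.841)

0.022; consistent

Under the 13:3 hypothesis (Σ ratio = 16, N = 521):
  malvidin-free: 521 × 13/16 = 423.3125
  malvidin-pigmented: 521 × 3/16 = 97.6875
χ² = Σ (O − E)² / E
  malvidin-free: (422 − 423.3125)² / 423.3125 = 0.0041
  malvidin-pigmented: (99 − 97.6875)² / 97.6875 = 0.0176
χ² = 0.0041 + 0.0176 = 0.0217 ≈ 0.022
Degrees of freedom = 2 − 1 = 1; critical value at α = 0.05 is 3.841.
Since 0.022 < 3.841, we fail to reject the null hypothesis — the data are consistent with the 13:3 ratio.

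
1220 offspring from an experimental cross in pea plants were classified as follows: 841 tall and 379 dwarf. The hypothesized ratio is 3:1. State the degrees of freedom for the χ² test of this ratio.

1

A goodness-of-fit test with 2 phenotype classes has df = 2 − 1 = 1.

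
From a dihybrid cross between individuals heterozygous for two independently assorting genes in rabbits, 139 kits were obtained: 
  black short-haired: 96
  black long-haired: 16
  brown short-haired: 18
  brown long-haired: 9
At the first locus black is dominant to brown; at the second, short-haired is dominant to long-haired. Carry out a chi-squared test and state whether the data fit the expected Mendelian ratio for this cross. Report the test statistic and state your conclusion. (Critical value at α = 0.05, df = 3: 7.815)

10.448; not consistent

A dihybrid F₂ with independent assortment and complete dominance at both loci gives a 9:3:3:1 phenotypic ratio.
Total ratio parts = 16. Expected numbers out of 139:
  black short-haired: 139 × 9/16 = 78.1875
  black long-haired: 139 × 3/16 = 26.0625
  brown short-haired: 139 × 3/16 = 26.0625
  brown long-haired: 139 × 1/16 = 8.6875
χ² = Σ (O − E)² / E
  black short-haired: (96 − 78.1875)² / 78.1875 = 4.0580
  black long-haired: (16 − 26.0625)² / 26.0625 = 3.8850
  brown short-haired: (18 − 26.0625)² / 26.0625 = 2.4942
  brown long-haired: (9 − 8.6875)² / 8.6875 = 0.0112
χ² = 4.0580 + 3.8850 + 2.4942 + 0.0112 = 10.4484 ≈ 10.448
Degrees of freedom = 4 − 1 = 3; critical value at α = 0.05 is 7.815.
Since 10.448 > 7.815, we reject the null hypothesis — the data do not fit the 9:3:3:1 ratio.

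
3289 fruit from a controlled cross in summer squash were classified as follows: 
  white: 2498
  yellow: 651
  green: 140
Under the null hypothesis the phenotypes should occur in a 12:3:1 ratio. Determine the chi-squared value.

Expected counts for N = 3289 under a 12:3:1 ratio (total parts = 16):
  white: 3289 × 12/16 = 2466.75
  yellow: 3289 × 3/16 = 616.6875
  green: 3289 × 1/16 = 205.5625
χ² = Σ (O − E)² / E
  white: (2498 − 2466.75)² / 2466.75 = 0.3959
  yellow: (651 − 616.6875)² / 616.6875 = 1.9091
  green: (140 − 205.5625)² / 205.5625 = 20.9106
χ² = 0.3959 + 1.9091 + 20.9106 = 23.2156 ≈ 23.216

23.216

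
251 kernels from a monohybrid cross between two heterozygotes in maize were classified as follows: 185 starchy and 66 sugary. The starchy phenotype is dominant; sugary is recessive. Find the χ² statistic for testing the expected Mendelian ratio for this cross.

0.224

For a monohybrid cross between heterozygotes with complete dominance, the expected phenotypic ratio is 3:1.
Expected counts for N = 251 under a 3:1 ratio (total parts = 4):
  starchy: 251 × 3/4 = 188.25
  sugary: 251 × 1/4 = 62.75
χ² = Σ (O − E)² / E
  starchy: (185 − 188.25)² / 188.25 = 0.0561
  sugary: (66 − 62.75)² / 62.75 = 0.1683
χ² = 0.0561 + 0.1683 = 0.2244 ≈ 0.224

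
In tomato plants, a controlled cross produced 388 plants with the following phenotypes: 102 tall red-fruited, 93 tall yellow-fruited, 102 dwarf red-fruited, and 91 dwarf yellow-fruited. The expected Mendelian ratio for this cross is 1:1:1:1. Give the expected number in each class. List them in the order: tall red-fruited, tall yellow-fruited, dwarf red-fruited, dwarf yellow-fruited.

97, 97, 97, 97

Under the 1:1:1:1 hypothesis (Σ ratio = 4, N = 388):
  tall red-fruited: 388 × 1/4 = 97
  tall yellow-fruited: 388 × 1/4 = 97
  dwarf red-fruited: 388 × 1/4 = 97
  dwarf yellow-fruited: 388 × 1/4 = 97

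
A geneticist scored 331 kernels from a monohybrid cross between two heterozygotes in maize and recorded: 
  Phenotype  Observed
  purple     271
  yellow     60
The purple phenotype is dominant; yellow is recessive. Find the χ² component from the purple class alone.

For a monohybrid cross between heterozygotes with complete dominance, the expected phenotypic ratio is 3:1.
Expected counts for N = 331 under a 3:1 ratio (total parts = 4):
  purple: 331 × 3/4 = 248.25
  yellow: 331 × 1/4 = 82.75
Contribution of purple: (271 − 248.25)² / 248.25 = 2.0848

2.085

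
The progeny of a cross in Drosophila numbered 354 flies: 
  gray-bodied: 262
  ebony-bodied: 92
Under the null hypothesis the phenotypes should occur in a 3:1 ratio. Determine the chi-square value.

The 3:1 ratio has 4 parts, so with N = 354 the expected counts are:
  gray-bodied: 354 × 3/4 = 265.5
  ebony-bodied: 354 × 1/4 = 88.5
χ² = Σ (O − E)² / E
  gray-bodied: (262 − 265.5)² / 265.5 = 0.0461
  ebony-bodied: (92 − 88.5)² / 88.5 = 0.1384
χ² = 0.0461 + 0.1384 = 0.1845 ≈ 0.185

0.185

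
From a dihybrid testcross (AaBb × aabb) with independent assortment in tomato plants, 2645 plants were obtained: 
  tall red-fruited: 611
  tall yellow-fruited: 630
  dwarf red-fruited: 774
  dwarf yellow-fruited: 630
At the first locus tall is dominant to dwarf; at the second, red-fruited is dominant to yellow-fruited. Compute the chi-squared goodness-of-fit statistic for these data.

25.997

A dihybrid testcross with independent assortment gives a 1:1:1:1 ratio.
Expected counts for N = 2645 under a 1:1:1:1 ratio (total parts = 4):
  tall red-fruited: 2645 × 1/4 = 661.25
  tall yellow-fruited: 2645 × 1/4 = 661.25
  dwarf red-fruited: 2645 × 1/4 = 661.25
  dwarf yellow-fruited: 2645 × 1/4 = 661.25
χ² = Σ (O − E)² / E
  tall red-fruited: (611 − 661.25)² / 661.25 = 3.8186
  tall yellow-fruited: (630 − 661.25)² / 661.25 = 1.4768
  dwarf red-fruited: (774 − 661.25)² / 661.25 = 19.2250
  dwarf yellow-fruited: (630 − 661.25)² / 661.25 = 1.4768
χ² = 3.8186 + 1.4768 + 19.2250 + 1.4768 = 25.9972 ≈ 25.997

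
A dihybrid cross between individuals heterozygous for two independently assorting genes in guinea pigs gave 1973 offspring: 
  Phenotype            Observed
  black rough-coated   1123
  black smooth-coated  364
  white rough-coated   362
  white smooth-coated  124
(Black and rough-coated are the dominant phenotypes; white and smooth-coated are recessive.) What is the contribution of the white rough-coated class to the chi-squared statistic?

A dihybrid F₂ with independent assortment and complete dominance at both loci gives a 9:3:3:1 phenotypic ratio.
Total ratio parts = 16. Expected numbers out of 1973:
  black rough-coated: 1973 × 9/16 = 1109.8125
  black smooth-coated: 1973 × 3/16 = 369.9375
  white rough-coated: 1973 × 3/16 = 369.9375
  white smooth-coated: 1973 × 1/16 = 123.3125
Contribution of white rough-coated: (362 − 369.9375)² / 369.9375 = 0.1703

0.170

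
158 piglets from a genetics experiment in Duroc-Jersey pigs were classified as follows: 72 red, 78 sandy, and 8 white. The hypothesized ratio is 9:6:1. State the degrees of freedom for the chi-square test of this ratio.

A goodness-of-fit test with 3 phenotype classes has df = 3 − 1 = 2.

2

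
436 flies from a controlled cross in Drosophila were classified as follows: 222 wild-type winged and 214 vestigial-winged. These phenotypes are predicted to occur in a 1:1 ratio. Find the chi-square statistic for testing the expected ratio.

The 1:1 ratio has 2 parts, so with N = 436 the expected counts are:
  wild-type winged: 436 × 1/2 = 218
  vestigial-winged: 436 × 1/2 = 218
χ² = Σ (O − E)² / E
  wild-type winged: (222 − 218)² / 218 = 0.0734
  vestigial-winged: (214 − 218)² / 218 = 0.0734
χ² = 0.0734 + 0.0734 = 0.1468 ≈ 0.147

0.147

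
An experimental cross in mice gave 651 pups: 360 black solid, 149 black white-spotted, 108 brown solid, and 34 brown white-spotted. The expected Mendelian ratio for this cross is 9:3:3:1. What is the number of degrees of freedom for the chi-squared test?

A goodness-of-fit test with 4 phenotype classes has df = 4 − 1 = 3.

3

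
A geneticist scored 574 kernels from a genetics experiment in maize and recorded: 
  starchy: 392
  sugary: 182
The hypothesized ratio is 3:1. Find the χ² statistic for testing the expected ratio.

Expected counts for N = 574 under a 3:1 ratio (total parts = 4):
  starchy: 574 × 3/4 = 430.5
  sugary: 574 × 1/4 = 143.5
χ² = Σ (O − E)² / E
  starchy: (392 − 430.5)² / 430.5 = 3.4431
  sugary: (182 − 143.5)² / 143.5 = 10.3293
χ² = 3.4431 + 10.3293 = 13.7724 ≈ 13.772

13.772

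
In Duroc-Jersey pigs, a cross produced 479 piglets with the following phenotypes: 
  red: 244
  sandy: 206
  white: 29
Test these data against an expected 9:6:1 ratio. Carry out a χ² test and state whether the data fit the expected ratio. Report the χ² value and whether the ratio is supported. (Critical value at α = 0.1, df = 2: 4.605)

Under the 9:6:1 hypothesis (Σ ratio = 16, N = 479):
  red: 479 × 9/16 = 269.4375
  sandy: 479 × 6/16 = 179.625
  white: 479 × 1/16 = 29.9375
χ² = Σ (O − E)² / E
  red: (244 − 269.4375)² / 269.4375 = 2.4015
  sandy: (206 − 179.625)² / 179.625 = 3.8727
  white: (29 − 29.9375)² / 29.9375 = 0.0294
χ² = 2.4015 + 3.8727 + 0.0294 = 6.3036 ≈ 6.304
Degrees of freedom = 3 − 1 = 2; critical value at α = 0.1 is 4.605.
Since 6.304 > 4.605, we reject the null hypothesis — the data do not fit the 9:6:1 ratio.

6.304; not consistent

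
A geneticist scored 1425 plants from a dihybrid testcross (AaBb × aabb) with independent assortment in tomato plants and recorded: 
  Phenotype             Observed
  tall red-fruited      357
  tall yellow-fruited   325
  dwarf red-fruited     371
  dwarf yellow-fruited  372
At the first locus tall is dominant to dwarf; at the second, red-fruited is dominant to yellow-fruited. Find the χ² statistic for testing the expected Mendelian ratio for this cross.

A dihybrid testcross with independent assortment gives a 1:1:1:1 ratio.
Expected counts for N = 1425 under a 1:1:1:1 ratio (total parts = 4):
  tall red-fruited: 1425 × 1/4 = 356.25
  tall yellow-fruited: 1425 × 1/4 = 356.25
  dwarf red-fruited: 1425 × 1/4 = 356.25
  dwarf yellow-fruited: 1425 × 1/4 = 356.25
χ² = Σ (O − E)² / E
  tall red-fruited: (357 − 356.25)² / 356.25 = 0.0016
  tall yellow-fruited: (325 − 356.25)² / 356.25 = 2.7412
  dwarf red-fruited: (371 − 356.25)² / 356.25 = 0.6107
  dwarf yellow-fruited: (372 − 356.25)² / 356.25 = 0.6963
χ² = 0.0016 + 2.7412 + 0.6107 + 0.6963 = 4.0498 ≈ 4.050

4.050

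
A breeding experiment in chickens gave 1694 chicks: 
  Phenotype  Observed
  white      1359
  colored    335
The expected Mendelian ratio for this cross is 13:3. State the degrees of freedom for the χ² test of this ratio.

1

A goodness-of-fit test with 2 phenotype classes has df = 2 − 1 = 1.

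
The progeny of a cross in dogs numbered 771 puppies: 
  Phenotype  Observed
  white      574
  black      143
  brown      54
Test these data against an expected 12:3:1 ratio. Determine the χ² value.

The 12:3:1 ratio has 16 parts, so with N = 771 the expected counts are:
  white: 771 × 12/16 = 578.25
  black: 771 × 3/16 = 144.5625
  brown: 771 × 1/16 = 48.1875
χ² = Σ (O − E)² / E
  white: (574 − 578.25)² / 578.25 = 0.0312
  black: (143 − 144.5625)² / 144.5625 = 0.0169
  brown: (54 − 48.1875)² / 48.1875 = 0.7011
χ² = 0.0312 + 0.0169 + 0.7011 = 0.7492 ≈ 0.749

0.749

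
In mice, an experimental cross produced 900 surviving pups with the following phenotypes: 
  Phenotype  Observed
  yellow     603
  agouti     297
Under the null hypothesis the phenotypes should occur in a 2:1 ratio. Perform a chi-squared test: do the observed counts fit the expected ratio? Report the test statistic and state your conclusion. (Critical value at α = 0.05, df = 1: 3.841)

0.045; consistent

The 2:1 ratio has 3 parts, so with N = 900 the expected counts are:
  yellow: 900 × 2/3 = 600
  agouti: 900 × 1/3 = 300
χ² = Σ (O − E)² / E
  yellow: (603 − 600)² / 600 = 0.0150
  agouti: (297 − 300)² / 300 = 0.0300
χ² = 0.0150 + 0.0300 = 0.045
Degrees of freedom = 2 − 1 = 1; critical value at α = 0.05 is 3.841.
Since 0.045 < 3.841, we fail to reject the null hypothesis — the data are consistent with the 2:1 ratio.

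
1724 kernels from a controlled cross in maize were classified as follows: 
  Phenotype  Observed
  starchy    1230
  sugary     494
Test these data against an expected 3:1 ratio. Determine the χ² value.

12.278

Expected counts for N = 1724 under a 3:1 ratio (total parts = 4):
  starchy: 1724 × 3/4 = 1293
  sugary: 1724 × 1/4 = 431
χ² = Σ (O − E)² / E
  starchy: (1230 − 1293)² / 1293 = 3.0696
  sugary: (494 − 431)² / 431 = 9.2088
χ² = 3.0696 + 9.2088 = 12.2784 ≈ 12.278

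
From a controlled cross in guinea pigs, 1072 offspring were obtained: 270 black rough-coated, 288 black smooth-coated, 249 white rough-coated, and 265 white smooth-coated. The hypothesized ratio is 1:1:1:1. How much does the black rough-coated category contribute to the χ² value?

Expected counts for N = 1072 under a 1:1:1:1 ratio (total parts = 4):
  black rough-coated: 1072 × 1/4 = 268
  black smooth-coated: 1072 × 1/4 = 268
  white rough-coated: 1072 × 1/4 = 268
  white smooth-coated: 1072 × 1/4 = 268
Contribution of black rough-coated: (270 − 268)² / 268 = 0.0149

0.015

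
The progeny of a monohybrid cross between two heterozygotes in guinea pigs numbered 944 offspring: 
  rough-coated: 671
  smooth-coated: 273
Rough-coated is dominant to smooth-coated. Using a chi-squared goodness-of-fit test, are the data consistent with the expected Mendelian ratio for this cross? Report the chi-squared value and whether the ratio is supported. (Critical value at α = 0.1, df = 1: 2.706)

For a monohybrid cross between heterozygotes with complete dominance, the expected phenotypic ratio is 3:1.
Under the 3:1 hypothesis (Σ ratio = 4, N = 944):
  rough-coated: 944 × 3/4 = 708
  smooth-coated: 944 × 1/4 = 236
χ² = Σ (O − E)² / E
  rough-coated: (671 − 708)² / 708 = 1.9336
  smooth-coated: (273 − 236)² / 236 = 5.8008
χ² = 1.9336 + 5.8008 = 7.7344 ≈ 7.734
Degrees of freedom = 2 − 1 = 1; critical value at α = 0.1 is 2.706.
Since 7.734 > 2.706, we reject the null hypothesis — the data do not fit the 3:1 ratio.

7.734; not consistent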